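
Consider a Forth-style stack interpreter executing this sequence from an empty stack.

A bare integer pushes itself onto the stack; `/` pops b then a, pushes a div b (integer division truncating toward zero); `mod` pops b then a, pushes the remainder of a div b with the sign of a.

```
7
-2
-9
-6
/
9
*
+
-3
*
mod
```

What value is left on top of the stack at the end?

7   -> 7
-2  -> 7 -2
-9  -> 7 -2 -9
-6  -> 7 -2 -9 -6
/   -> 7 -2 1
9   -> 7 -2 1 9
*   -> 7 -2 9
+   -> 7 7
-3  -> 7 7 -3
*   -> 7 -21
mod -> 7

7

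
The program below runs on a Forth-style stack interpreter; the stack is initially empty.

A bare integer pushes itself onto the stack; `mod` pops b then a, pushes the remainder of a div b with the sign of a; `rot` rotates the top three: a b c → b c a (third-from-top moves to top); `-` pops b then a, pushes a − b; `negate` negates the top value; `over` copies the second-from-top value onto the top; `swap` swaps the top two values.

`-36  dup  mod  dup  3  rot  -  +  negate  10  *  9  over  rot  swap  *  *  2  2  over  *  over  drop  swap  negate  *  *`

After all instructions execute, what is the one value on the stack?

-64800

-36    : [-36]
dup    : [-36, -36]
mod    : [0]
dup    : [0, 0]
3      : [0, 0, 3]
rot    : [0, 3, 0]
-      : [0, 3]
+      : [3]
negate : [-3]
10     : [-3, 10]
*      : [-30]
9      : [-30, 9]
over   : [-30, 9, -30]
rot    : [9, -30, -30]
swap   : [9, -30, -30]
*      : [9, 900]
*      : [8100]
2      : [8100, 2]
2      : [8100, 2, 2]
over   : [8100, 2, 2, 2]
*      : [8100, 2, 4]
over   : [8100, 2, 4, 2]
drop   : [8100, 2, 4]
swap   : [8100, 4, 2]
negate : [8100, 4, -2]
*      : [8100, -8]
*      : [-64800]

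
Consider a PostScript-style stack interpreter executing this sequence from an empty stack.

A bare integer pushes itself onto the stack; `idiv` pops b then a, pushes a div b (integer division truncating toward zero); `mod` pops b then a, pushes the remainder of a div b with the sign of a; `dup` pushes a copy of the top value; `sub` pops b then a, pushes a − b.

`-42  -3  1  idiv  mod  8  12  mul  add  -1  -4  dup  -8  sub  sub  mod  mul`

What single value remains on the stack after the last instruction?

-96

-42  : -42
-3   : -42 -3
1    : -42 -3 1
idiv : -42 -3
mod  : 0
8    : 0 8
12   : 0 8 12
mul  : 0 96
add  : 96
-1   : 96 -1
-4   : 96 -1 -4
dup  : 96 -1 -4 -4
-8   : 96 -1 -4 -4 -8
sub  : 96 -1 -4 4
sub  : 96 -1 -8
mod  : 96 -1
mul  : -96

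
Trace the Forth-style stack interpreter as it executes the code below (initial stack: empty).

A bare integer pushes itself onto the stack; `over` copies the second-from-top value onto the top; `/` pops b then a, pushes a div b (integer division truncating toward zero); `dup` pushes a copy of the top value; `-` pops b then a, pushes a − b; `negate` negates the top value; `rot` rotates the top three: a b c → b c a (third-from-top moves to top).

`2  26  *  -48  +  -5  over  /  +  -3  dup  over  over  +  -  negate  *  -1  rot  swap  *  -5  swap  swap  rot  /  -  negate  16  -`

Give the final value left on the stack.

-13

2       [2]
26      [2, 26]
*       [52]
-48     [52, -48]
+       [4]
-5      [4, -5]
over    [4, -5, 4]
/       [4, -1]
+       [3]
-3      [3, -3]
dup     [3, -3, -3]
over    [3, -3, -3, -3]
over    [3, -3, -3, -3, -3]
+       [3, -3, -3, -6]
-       [3, -3, 3]
negate  [3, -3, -3]
*       [3, 9]
-1      [3, 9, -1]
rot     [9, -1, 3]
swap    [9, 3, -1]
*       [9, -3]
-5      [9, -3, -5]
swap    [9, -5, -3]
swap    [9, -3, -5]
rot     [-3, -5, 9]
/       [-3, 0]
-       [-3]
negate  [3]
16      [3, 16]
-       [-13]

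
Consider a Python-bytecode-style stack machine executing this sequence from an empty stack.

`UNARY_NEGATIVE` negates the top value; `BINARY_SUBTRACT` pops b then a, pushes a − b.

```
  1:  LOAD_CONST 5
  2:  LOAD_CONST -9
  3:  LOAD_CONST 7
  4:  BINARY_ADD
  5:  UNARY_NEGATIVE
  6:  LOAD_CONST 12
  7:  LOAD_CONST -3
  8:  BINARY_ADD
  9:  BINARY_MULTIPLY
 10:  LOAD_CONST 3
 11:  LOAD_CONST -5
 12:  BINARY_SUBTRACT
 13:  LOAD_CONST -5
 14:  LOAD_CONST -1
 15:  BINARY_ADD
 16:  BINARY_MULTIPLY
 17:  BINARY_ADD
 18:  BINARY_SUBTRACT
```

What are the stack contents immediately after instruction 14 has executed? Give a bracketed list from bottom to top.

LOAD_CONST 5    -> 5
LOAD_CONST -9   -> 5 -9
LOAD_CONST 7    -> 5 -9 7
BINARY_ADD      -> 5 -2
UNARY_NEGATIVE  -> 5 2
LOAD_CONST 12   -> 5 2 12
LOAD_CONST -3   -> 5 2 12 -3
BINARY_ADD      -> 5 2 9
BINARY_MULTIPLY -> 5 18
LOAD_CONST 3    -> 5 18 3
LOAD_CONST -5   -> 5 18 3 -5
BINARY_SUBTRACT -> 5 18 8
LOAD_CONST -5   -> 5 18 8 -5
LOAD_CONST -1   -> 5 18 8 -5 -1

[5, 18, 8, -5, -1]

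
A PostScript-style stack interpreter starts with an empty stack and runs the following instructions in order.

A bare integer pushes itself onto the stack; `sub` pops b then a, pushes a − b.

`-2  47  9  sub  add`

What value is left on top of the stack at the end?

-2  -> -2
47  -> -2 47
9   -> -2 47 9
sub -> -2 38
add -> 36

36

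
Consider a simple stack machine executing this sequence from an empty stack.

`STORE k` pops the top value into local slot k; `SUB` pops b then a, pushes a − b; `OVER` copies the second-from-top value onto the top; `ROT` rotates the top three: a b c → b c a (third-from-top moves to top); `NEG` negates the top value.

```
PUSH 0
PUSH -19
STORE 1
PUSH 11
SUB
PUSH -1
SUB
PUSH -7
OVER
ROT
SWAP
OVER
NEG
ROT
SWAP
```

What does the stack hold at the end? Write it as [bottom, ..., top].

[-7, -10, -10, 10]

PUSH 0   : 0
PUSH -19 : 0 -19
STORE 1  : 0
PUSH 11  : 0 11
SUB      : -11
PUSH -1  : -11 -1
SUB      : -10
PUSH -7  : -10 -7
OVER     : -10 -7 -10
ROT      : -7 -10 -10
SWAP     : -7 -10 -10
OVER     : -7 -10 -10 -10
NEG      : -7 -10 -10 10
ROT      : -7 -10 10 -10
SWAP     : -7 -10 -10 10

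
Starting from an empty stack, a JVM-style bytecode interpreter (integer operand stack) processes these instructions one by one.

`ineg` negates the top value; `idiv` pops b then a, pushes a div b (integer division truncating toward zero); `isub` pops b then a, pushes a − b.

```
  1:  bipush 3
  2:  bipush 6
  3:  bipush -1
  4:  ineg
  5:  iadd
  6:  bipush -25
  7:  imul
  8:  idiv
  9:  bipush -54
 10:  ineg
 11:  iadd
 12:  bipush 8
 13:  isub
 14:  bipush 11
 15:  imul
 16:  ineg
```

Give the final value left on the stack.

bipush 3   -> [3]
bipush 6   -> [3, 6]
bipush -1  -> [3, 6, -1]
ineg       -> [3, 6, 1]
iadd       -> [3, 7]
bipush -25 -> [3, 7, -25]
imul       -> [3, -175]
idiv       -> [0]
bipush -54 -> [0, -54]
ineg       -> [0, 54]
iadd       -> [54]
bipush 8   -> [54, 8]
isub       -> [46]
bipush 11  -> [46, 11]
imul       -> [506]
ineg       -> [-506]

-506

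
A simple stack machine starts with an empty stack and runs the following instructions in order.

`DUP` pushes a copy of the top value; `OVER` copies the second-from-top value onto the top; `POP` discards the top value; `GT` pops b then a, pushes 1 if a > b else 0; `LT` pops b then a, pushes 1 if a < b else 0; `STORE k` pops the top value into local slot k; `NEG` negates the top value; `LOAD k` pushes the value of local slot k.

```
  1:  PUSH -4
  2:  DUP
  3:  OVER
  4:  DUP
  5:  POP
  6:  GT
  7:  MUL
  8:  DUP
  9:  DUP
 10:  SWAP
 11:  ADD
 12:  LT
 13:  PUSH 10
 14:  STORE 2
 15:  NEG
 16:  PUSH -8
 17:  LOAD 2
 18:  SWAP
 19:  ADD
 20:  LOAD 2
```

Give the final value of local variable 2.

10

PUSH -4 -> -4
DUP     -> -4 -4
OVER    -> -4 -4 -4
DUP     -> -4 -4 -4 -4
POP     -> -4 -4 -4
GT      -> -4 0
MUL     -> 0
DUP     -> 0 0
DUP     -> 0 0 0
SWAP    -> 0 0 0
ADD     -> 0 0
LT      -> 0
PUSH 10 -> 0 10
STORE 2 -> 0
NEG     -> 0
PUSH -8 -> 0 -8
LOAD 2  -> 0 -8 10
SWAP    -> 0 10 -8
ADD     -> 0 2
LOAD 2  -> 0 2 10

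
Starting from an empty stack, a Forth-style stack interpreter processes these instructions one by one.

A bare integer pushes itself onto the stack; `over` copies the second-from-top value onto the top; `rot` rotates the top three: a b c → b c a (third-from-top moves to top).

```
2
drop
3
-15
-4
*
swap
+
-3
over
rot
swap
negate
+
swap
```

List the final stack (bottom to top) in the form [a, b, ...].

2      -> 2
drop   -> (empty)
3      -> 3
-15    -> 3 -15
-4     -> 3 -15 -4
*      -> 3 60
swap   -> 60 3
+      -> 63
-3     -> 63 -3
over   -> 63 -3 63
rot    -> -3 63 63
swap   -> -3 63 63
negate -> -3 63 -63
+      -> -3 0
swap   -> 0 -3

[0, -3]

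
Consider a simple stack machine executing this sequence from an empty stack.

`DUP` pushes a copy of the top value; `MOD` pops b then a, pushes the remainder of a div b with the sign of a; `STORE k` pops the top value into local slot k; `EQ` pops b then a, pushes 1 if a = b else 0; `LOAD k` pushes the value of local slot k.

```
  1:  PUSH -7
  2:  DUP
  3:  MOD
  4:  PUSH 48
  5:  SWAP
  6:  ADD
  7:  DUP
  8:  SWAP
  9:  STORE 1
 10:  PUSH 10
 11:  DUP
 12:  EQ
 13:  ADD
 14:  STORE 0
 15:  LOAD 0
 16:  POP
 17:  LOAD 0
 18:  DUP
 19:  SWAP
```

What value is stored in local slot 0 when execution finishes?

49

PUSH -7 -> [-7]
DUP     -> [-7, -7]
MOD     -> [0]
PUSH 48 -> [0, 48]
SWAP    -> [48, 0]
ADD     -> [48]
DUP     -> [48, 48]
SWAP    -> [48, 48]
STORE 1 -> [48]
PUSH 10 -> [48, 10]
DUP     -> [48, 10, 10]
EQ      -> [48, 1]
ADD     -> [49]
STORE 0 -> []
LOAD 0  -> [49]
POP     -> []
LOAD 0  -> [49]
DUP     -> [49, 49]
SWAP    -> [49, 49]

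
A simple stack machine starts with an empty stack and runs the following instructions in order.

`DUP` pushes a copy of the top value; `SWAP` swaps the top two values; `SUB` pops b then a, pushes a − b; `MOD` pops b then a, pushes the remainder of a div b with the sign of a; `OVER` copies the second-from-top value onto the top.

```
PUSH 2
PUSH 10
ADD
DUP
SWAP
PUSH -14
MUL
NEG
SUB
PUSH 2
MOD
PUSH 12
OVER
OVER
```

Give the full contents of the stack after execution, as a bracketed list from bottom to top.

[0, 12, 0, 12]

PUSH 2    2
PUSH 10   2 10
ADD       12
DUP       12 12
SWAP      12 12
PUSH -14  12 12 -14
MUL       12 -168
NEG       12 168
SUB       -156
PUSH 2    -156 2
MOD       0
PUSH 12   0 12
OVER      0 12 0
OVER      0 12 0 12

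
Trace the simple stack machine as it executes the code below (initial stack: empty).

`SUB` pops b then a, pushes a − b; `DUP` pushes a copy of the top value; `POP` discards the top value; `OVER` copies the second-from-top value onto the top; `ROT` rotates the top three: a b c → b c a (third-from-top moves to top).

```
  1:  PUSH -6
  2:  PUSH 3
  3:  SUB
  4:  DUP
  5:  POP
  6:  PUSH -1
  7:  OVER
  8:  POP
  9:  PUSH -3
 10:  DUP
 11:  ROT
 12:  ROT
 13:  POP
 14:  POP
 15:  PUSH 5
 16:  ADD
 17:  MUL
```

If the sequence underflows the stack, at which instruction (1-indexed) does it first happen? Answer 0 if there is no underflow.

PUSH -6 : -6
PUSH 3  : -6 3
SUB     : -9
DUP     : -9 -9
POP     : -9
PUSH -1 : -9 -1
OVER    : -9 -1 -9
POP     : -9 -1
PUSH -3 : -9 -1 -3
DUP     : -9 -1 -3 -3
ROT     : -9 -3 -3 -1
ROT     : -9 -3 -1 -3
POP     : -9 -3 -1
POP     : -9 -3
PUSH 5  : -9 -3 5
ADD     : -9 2
MUL     : -18

0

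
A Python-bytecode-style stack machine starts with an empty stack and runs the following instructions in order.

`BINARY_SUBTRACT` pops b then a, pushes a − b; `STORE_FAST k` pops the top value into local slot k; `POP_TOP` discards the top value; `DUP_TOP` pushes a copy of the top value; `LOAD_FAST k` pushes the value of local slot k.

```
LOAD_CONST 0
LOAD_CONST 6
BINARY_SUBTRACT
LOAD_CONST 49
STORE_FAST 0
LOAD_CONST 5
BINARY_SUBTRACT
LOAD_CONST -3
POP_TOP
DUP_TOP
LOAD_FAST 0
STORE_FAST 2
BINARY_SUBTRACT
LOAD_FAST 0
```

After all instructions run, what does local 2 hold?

49

LOAD_CONST 0    -> 0
LOAD_CONST 6    -> 0 6
BINARY_SUBTRACT -> -6
LOAD_CONST 49   -> -6 49
STORE_FAST 0    -> -6
LOAD_CONST 5    -> -6 5
BINARY_SUBTRACT -> -11
LOAD_CONST -3   -> -11 -3
POP_TOP         -> -11
DUP_TOP         -> -11 -11
LOAD_FAST 0     -> -11 -11 49
STORE_FAST 2    -> -11 -11
BINARY_SUBTRACT -> 0
LOAD_FAST 0     -> 0 49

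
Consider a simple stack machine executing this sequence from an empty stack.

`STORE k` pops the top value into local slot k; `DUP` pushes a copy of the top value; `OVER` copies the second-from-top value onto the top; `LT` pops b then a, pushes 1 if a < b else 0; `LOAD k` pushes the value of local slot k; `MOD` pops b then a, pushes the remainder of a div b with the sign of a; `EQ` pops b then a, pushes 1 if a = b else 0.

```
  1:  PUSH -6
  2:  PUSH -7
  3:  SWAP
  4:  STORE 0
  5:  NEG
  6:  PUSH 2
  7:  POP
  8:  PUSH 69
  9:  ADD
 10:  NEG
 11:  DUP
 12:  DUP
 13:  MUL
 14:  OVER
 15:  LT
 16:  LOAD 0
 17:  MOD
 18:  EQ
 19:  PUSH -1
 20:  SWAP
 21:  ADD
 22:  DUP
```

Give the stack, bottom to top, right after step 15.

[-76, 0]

PUSH -6 : -6
PUSH -7 : -6 -7
SWAP    : -7 -6
STORE 0 : -7
NEG     : 7
PUSH 2  : 7 2
POP     : 7
PUSH 69 : 7 69
ADD     : 76
NEG     : -76
DUP     : -76 -76
DUP     : -76 -76 -76
MUL     : -76 5776
OVER    : -76 5776 -76
LT      : -76 0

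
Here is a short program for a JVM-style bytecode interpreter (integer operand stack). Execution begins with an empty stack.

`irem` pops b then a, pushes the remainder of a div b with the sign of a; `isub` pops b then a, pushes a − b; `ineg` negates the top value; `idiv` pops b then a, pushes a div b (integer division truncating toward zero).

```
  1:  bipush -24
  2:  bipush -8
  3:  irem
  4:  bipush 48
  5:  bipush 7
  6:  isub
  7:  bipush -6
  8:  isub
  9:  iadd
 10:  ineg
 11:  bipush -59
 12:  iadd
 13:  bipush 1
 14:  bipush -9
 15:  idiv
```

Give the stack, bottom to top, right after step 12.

bipush -24 -> [-24]
bipush -8  -> [-24, -8]
irem       -> [0]
bipush 48  -> [0, 48]
bipush 7   -> [0, 48, 7]
isub       -> [0, 41]
bipush -6  -> [0, 41, -6]
isub       -> [0, 47]
iadd       -> [47]
ineg       -> [-47]
bipush -59 -> [-47, -59]
iadd       -> [-106]

[-106]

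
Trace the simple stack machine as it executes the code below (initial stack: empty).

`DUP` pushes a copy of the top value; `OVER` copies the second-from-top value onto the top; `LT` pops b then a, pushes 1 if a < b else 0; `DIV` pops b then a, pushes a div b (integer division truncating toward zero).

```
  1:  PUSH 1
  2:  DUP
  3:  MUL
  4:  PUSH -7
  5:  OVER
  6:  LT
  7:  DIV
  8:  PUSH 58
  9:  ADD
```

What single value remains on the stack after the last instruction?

PUSH 1   [1]
DUP      [1, 1]
MUL      [1]
PUSH -7  [1, -7]
OVER     [1, -7, 1]
LT       [1, 1]
DIV      [1]
PUSH 58  [1, 58]
ADD      [59]

59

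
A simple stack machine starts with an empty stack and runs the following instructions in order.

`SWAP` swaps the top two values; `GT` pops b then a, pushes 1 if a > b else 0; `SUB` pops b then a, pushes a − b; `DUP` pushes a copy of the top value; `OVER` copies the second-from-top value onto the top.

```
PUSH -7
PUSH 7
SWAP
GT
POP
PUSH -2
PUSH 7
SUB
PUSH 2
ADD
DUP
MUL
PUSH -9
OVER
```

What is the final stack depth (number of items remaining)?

PUSH -7  [-7]
PUSH 7   [-7, 7]
SWAP     [7, -7]
GT       [1]
POP      []
PUSH -2  [-2]
PUSH 7   [-2, 7]
SUB      [-9]
PUSH 2   [-9, 2]
ADD      [-7]
DUP      [-7, -7]
MUL      [49]
PUSH -9  [49, -9]
OVER     [49, -9, 49]

3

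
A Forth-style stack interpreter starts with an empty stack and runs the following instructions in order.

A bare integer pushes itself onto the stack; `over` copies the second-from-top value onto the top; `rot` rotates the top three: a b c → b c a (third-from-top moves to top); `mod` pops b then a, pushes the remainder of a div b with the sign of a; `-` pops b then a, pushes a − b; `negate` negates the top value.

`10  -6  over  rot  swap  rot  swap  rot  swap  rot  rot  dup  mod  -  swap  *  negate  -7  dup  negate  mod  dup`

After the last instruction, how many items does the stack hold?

10     : 10
-6     : 10 -6
over   : 10 -6 10
rot    : -6 10 10
swap   : -6 10 10
rot    : 10 10 -6
swap   : 10 -6 10
rot    : -6 10 10
swap   : -6 10 10
rot    : 10 10 -6
rot    : 10 -6 10
dup    : 10 -6 10 10
mod    : 10 -6 0
-      : 10 -6
swap   : -6 10
*      : -60
negate : 60
-7     : 60 -7
dup    : 60 -7 -7
negate : 60 -7 7
mod    : 60 0
dup    : 60 0 0

3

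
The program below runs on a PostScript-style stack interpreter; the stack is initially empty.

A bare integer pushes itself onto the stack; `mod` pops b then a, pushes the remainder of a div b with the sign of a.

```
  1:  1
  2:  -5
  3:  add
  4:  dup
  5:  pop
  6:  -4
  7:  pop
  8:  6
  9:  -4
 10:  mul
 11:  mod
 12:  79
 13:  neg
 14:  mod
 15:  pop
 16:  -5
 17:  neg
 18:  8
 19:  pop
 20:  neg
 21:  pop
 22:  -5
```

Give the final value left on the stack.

-5

1   : [1]
-5  : [1, -5]
add : [-4]
dup : [-4, -4]
pop : [-4]
-4  : [-4, -4]
pop : [-4]
6   : [-4, 6]
-4  : [-4, 6, -4]
mul : [-4, -24]
mod : [-4]
79  : [-4, 79]
neg : [-4, -79]
mod : [-4]
pop : []
-5  : [-5]
neg : [5]
8   : [5, 8]
pop : [5]
neg : [-5]
pop : []
-5  : [-5]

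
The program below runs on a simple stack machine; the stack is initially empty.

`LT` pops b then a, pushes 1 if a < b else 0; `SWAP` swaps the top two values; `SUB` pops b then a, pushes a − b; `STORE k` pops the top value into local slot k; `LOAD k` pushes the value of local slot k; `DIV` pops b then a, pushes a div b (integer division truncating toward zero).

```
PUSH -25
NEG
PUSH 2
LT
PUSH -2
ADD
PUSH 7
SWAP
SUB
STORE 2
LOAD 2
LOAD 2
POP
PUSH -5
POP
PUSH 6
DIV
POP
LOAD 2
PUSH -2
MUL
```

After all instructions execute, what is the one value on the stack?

PUSH -25 → [-25]
NEG      → [25]
PUSH 2   → [25, 2]
LT       → [0]
PUSH -2  → [0, -2]
ADD      → [-2]
PUSH 7   → [-2, 7]
SWAP     → [7, -2]
SUB      → [9]
STORE 2  → []
LOAD 2   → [9]
LOAD 2   → [9, 9]
POP      → [9]
PUSH -5  → [9, -5]
POP      → [9]
PUSH 6   → [9, 6]
DIV      → [1]
POP      → []
LOAD 2   → [9]
PUSH -2  → [9, -2]
MUL      → [-18]

-18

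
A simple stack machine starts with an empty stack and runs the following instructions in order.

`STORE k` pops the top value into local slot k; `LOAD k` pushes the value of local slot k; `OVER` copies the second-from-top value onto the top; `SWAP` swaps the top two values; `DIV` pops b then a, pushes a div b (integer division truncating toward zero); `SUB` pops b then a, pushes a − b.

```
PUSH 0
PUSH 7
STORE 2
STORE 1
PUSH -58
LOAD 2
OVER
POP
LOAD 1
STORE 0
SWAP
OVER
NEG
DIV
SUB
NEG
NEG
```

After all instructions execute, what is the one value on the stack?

PUSH 0   -> [0]
PUSH 7   -> [0, 7]
STORE 2  -> [0]
STORE 1  -> []
PUSH -58 -> [-58]
LOAD 2   -> [-58, 7]
OVER     -> [-58, 7, -58]
POP      -> [-58, 7]
LOAD 1   -> [-58, 7, 0]
STORE 0  -> [-58, 7]
SWAP     -> [7, -58]
OVER     -> [7, -58, 7]
NEG      -> [7, -58, -7]
DIV      -> [7, 8]
SUB      -> [-1]
NEG      -> [1]
NEG      -> [-1]

-1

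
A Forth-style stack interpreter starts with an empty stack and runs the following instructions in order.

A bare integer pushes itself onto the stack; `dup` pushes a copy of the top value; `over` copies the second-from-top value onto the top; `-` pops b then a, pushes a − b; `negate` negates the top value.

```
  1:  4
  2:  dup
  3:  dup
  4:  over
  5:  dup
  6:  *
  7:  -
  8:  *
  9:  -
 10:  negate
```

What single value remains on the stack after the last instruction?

4      : [4]
dup    : [4, 4]
dup    : [4, 4, 4]
over   : [4, 4, 4, 4]
dup    : [4, 4, 4, 4, 4]
*      : [4, 4, 4, 16]
-      : [4, 4, -12]
*      : [4, -48]
-      : [52]
negate : [-52]

-52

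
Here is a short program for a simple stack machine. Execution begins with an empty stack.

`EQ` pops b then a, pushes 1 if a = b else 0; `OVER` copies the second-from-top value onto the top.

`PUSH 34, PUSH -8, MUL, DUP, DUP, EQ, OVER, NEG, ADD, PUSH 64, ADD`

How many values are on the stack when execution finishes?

2

PUSH 34 -> 34
PUSH -8 -> 34 -8
MUL     -> -272
DUP     -> -272 -272
DUP     -> -272 -272 -272
EQ      -> -272 1
OVER    -> -272 1 -272
NEG     -> -272 1 272
ADD     -> -272 273
PUSH 64 -> -272 273 64
ADD     -> -272 337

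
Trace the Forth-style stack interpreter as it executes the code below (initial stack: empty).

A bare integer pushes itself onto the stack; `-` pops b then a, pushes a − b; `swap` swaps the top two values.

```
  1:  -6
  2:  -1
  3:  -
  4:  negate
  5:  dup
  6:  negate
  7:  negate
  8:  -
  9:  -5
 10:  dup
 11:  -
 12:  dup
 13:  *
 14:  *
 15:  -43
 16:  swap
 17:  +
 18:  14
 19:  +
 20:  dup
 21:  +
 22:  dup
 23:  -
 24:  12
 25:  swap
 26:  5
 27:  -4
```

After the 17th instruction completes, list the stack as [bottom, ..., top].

-6      [-6]
-1      [-6, -1]
-       [-5]
negate  [5]
dup     [5, 5]
negate  [5, -5]
negate  [5, 5]
-       [0]
-5      [0, -5]
dup     [0, -5, -5]
-       [0, 0]
dup     [0, 0, 0]
*       [0, 0]
*       [0]
-43     [0, -43]
swap    [-43, 0]
+       [-43]

[-43]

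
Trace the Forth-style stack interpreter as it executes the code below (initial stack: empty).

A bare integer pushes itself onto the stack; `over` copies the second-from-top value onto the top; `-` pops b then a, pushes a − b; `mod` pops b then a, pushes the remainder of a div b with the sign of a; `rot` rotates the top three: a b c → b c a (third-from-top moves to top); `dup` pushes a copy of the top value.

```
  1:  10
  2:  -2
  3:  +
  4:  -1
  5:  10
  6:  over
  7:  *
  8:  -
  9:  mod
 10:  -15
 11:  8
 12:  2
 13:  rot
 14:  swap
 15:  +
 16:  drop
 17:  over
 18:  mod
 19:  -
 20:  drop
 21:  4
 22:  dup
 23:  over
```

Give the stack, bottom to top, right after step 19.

10   → [10]
-2   → [10, -2]
+    → [8]
-1   → [8, -1]
10   → [8, -1, 10]
over → [8, -1, 10, -1]
*    → [8, -1, -10]
-    → [8, 9]
mod  → [8]
-15  → [8, -15]
8    → [8, -15, 8]
2    → [8, -15, 8, 2]
rot  → [8, 8, 2, -15]
swap → [8, 8, -15, 2]
+    → [8, 8, -13]
drop → [8, 8]
over → [8, 8, 8]
mod  → [8, 0]
-    → [8]

[8]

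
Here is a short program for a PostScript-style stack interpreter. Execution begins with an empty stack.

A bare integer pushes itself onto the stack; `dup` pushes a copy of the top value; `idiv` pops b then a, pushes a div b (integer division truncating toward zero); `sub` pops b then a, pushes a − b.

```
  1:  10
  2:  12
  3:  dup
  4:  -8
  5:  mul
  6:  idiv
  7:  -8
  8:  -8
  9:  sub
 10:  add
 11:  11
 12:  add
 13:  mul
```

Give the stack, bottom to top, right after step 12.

10   → 10
12   → 10 12
dup  → 10 12 12
-8   → 10 12 12 -8
mul  → 10 12 -96
idiv → 10 0
-8   → 10 0 -8
-8   → 10 0 -8 -8
sub  → 10 0 0
add  → 10 0
11   → 10 0 11
add  → 10 11

[10, 11]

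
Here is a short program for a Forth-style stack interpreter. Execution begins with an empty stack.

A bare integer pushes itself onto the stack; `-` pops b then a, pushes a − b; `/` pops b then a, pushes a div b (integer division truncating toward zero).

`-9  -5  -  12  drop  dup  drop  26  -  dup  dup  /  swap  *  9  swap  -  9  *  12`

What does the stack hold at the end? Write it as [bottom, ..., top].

[351, 12]

-9   -> -9
-5   -> -9 -5
-    -> -4
12   -> -4 12
drop -> -4
dup  -> -4 -4
drop -> -4
26   -> -4 26
-    -> -30
dup  -> -30 -30
dup  -> -30 -30 -30
/    -> -30 1
swap -> 1 -30
*    -> -30
9    -> -30 9
swap -> 9 -30
-    -> 39
9    -> 39 9
*    -> 351
12   -> 351 12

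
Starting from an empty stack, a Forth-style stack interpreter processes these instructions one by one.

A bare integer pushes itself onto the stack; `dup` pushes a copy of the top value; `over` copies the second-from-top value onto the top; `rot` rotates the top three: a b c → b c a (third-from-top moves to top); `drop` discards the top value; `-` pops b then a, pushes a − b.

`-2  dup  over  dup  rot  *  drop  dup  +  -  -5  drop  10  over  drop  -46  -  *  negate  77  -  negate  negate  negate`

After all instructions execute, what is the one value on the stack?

-2      [-2]
dup     [-2, -2]
over    [-2, -2, -2]
dup     [-2, -2, -2, -2]
rot     [-2, -2, -2, -2]
*       [-2, -2, 4]
drop    [-2, -2]
dup     [-2, -2, -2]
+       [-2, -4]
-       [2]
-5      [2, -5]
drop    [2]
10      [2, 10]
over    [2, 10, 2]
drop    [2, 10]
-46     [2, 10, -46]
-       [2, 56]
*       [112]
negate  [-112]
77      [-112, 77]
-       [-189]
negate  [189]
negate  [-189]
negate  [189]

189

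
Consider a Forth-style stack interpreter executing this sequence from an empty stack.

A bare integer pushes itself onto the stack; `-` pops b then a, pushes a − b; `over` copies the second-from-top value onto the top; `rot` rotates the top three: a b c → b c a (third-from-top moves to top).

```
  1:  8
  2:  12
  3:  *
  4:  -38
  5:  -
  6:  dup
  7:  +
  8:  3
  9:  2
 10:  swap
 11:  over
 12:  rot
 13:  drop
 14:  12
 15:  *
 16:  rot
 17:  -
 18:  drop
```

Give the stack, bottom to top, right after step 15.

[268, 3, 24]

8    → [8]
12   → [8, 12]
*    → [96]
-38  → [96, -38]
-    → [134]
dup  → [134, 134]
+    → [268]
3    → [268, 3]
2    → [268, 3, 2]
swap → [268, 2, 3]
over → [268, 2, 3, 2]
rot  → [268, 3, 2, 2]
drop → [268, 3, 2]
12   → [268, 3, 2, 12]
*    → [268, 3, 24]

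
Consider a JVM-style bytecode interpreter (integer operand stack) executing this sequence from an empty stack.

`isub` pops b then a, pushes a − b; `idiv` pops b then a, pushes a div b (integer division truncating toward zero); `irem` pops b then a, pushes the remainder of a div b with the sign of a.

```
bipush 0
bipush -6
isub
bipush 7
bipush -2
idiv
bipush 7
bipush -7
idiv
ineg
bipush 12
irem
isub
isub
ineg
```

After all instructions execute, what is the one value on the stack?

bipush 0  → 0
bipush -6 → 0 -6
isub      → 6
bipush 7  → 6 7
bipush -2 → 6 7 -2
idiv      → 6 -3
bipush 7  → 6 -3 7
bipush -7 → 6 -3 7 -7
idiv      → 6 -3 -1
ineg      → 6 -3 1
bipush 12 → 6 -3 1 12
irem      → 6 -3 1
isub      → 6 -4
isub      → 10
ineg      → -10

-10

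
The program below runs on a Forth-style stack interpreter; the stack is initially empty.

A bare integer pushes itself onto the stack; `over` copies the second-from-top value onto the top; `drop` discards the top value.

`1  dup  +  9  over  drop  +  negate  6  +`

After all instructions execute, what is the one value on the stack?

1      -> [1]
dup    -> [1, 1]
+      -> [2]
9      -> [2, 9]
over   -> [2, 9, 2]
drop   -> [2, 9]
+      -> [11]
negate -> [-11]
6      -> [-11, 6]
+      -> [-5]

-5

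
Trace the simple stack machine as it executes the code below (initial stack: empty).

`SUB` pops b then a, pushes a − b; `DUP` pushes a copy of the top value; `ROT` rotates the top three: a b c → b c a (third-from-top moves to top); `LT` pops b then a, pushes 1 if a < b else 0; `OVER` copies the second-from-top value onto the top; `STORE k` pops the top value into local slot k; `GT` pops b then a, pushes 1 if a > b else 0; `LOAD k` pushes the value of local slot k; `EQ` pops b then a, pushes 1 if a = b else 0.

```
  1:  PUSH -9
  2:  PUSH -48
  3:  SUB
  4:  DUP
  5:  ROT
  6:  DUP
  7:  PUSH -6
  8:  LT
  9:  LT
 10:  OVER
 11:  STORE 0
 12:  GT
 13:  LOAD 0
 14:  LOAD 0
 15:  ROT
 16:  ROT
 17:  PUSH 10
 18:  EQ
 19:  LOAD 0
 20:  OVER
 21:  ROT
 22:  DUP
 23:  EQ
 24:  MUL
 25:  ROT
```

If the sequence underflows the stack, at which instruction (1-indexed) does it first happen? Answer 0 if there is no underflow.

PUSH -9   -9
PUSH -48  -9 -48
SUB       39
DUP       39 39
ROT  — needs 3 operands, stack has 2 → underflow

5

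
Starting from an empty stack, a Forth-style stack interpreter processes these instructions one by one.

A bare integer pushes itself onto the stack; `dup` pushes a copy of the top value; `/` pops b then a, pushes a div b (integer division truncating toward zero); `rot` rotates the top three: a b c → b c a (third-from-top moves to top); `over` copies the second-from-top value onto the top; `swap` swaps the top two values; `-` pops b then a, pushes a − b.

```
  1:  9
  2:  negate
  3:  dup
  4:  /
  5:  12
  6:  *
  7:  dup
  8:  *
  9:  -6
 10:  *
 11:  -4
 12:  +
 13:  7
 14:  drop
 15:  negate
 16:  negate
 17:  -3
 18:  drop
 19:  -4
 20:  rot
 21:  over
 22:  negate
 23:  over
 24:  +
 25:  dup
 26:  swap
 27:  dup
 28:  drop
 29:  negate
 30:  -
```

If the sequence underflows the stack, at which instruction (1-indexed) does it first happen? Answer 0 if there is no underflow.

20

9       9
negate  -9
dup     -9 -9
/       1
12      1 12
*       12
dup     12 12
*       144
-6      144 -6
*       -864
-4      -864 -4
+       -868
7       -868 7
drop    -868
negate  868
negate  -868
-3      -868 -3
drop    -868
-4      -868 -4
rot  — needs 3 operands, stack has 2 → underflow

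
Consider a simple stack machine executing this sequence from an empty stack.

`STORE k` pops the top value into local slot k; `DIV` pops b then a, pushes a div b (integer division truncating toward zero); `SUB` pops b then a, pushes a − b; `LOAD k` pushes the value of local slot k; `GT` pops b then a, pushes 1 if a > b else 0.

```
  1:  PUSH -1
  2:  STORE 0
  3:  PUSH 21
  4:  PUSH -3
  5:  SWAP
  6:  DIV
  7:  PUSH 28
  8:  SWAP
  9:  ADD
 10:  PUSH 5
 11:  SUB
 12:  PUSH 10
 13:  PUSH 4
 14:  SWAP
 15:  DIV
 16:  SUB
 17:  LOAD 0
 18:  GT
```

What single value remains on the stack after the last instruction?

PUSH -1 → -1
STORE 0 → (empty)
PUSH 21 → 21
PUSH -3 → 21 -3
SWAP    → -3 21
DIV     → 0
PUSH 28 → 0 28
SWAP    → 28 0
ADD     → 28
PUSH 5  → 28 5
SUB     → 23
PUSH 10 → 23 10
PUSH 4  → 23 10 4
SWAP    → 23 4 10
DIV     → 23 0
SUB     → 23
LOAD 0  → 23 -1
GT      → 1

1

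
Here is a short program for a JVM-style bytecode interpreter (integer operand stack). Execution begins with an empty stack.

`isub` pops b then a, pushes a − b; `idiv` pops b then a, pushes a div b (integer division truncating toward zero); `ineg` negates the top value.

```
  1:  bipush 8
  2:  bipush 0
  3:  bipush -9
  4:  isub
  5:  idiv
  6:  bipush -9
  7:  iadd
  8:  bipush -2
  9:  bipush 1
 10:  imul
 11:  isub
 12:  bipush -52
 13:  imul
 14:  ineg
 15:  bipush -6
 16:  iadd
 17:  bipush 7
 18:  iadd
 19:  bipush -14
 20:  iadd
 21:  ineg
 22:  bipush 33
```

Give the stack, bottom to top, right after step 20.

[-377]

bipush 8   : 8
bipush 0   : 8 0
bipush -9  : 8 0 -9
isub       : 8 9
idiv       : 0
bipush -9  : 0 -9
iadd       : -9
bipush -2  : -9 -2
bipush 1   : -9 -2 1
imul       : -9 -2
isub       : -7
bipush -52 : -7 -52
imul       : 364
ineg       : -364
bipush -6  : -364 -6
iadd       : -370
bipush 7   : -370 7
iadd       : -363
bipush -14 : -363 -14
iadd       : -377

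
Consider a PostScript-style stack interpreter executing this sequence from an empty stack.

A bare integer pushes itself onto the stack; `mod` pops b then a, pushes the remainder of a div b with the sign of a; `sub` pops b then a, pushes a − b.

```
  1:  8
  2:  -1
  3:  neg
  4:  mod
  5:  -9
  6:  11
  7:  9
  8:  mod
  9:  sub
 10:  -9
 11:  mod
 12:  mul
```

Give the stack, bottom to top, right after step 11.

[0, -2]

8   → 8
-1  → 8 -1
neg → 8 1
mod → 0
-9  → 0 -9
11  → 0 -9 11
9   → 0 -9 11 9
mod → 0 -9 2
sub → 0 -11
-9  → 0 -11 -9
mod → 0 -2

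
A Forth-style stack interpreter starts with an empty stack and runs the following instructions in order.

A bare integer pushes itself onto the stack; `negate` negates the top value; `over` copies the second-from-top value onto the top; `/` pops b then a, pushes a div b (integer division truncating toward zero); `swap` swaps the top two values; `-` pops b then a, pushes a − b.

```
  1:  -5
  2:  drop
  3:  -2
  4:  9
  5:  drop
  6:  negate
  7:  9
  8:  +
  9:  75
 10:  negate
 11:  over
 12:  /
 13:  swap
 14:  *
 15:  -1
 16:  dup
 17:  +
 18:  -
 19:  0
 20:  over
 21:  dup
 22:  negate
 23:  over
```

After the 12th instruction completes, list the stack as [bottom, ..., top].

-5     : -5
drop   : (empty)
-2     : -2
9      : -2 9
drop   : -2
negate : 2
9      : 2 9
+      : 11
75     : 11 75
negate : 11 -75
over   : 11 -75 11
/      : 11 -6

[11, -6]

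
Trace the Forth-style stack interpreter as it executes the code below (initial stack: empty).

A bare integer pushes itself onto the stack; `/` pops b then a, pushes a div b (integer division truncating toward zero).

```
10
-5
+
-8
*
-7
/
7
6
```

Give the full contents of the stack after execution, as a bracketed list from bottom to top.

[5, 7, 6]

10 -> [10]
-5 -> [10, -5]
+  -> [5]
-8 -> [5, -8]
*  -> [-40]
-7 -> [-40, -7]
/  -> [5]
7  -> [5, 7]
6  -> [5, 7, 6]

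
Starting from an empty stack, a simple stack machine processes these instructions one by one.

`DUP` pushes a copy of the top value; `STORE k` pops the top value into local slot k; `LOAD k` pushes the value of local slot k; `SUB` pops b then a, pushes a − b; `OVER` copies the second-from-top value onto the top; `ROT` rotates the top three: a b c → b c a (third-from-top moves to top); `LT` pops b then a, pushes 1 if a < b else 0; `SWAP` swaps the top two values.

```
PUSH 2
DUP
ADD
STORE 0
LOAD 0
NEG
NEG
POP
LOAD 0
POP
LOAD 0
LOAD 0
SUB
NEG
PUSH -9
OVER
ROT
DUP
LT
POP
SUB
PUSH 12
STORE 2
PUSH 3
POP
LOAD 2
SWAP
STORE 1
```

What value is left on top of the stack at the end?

12

PUSH 2  -> [2]
DUP     -> [2, 2]
ADD     -> [4]
STORE 0 -> []
LOAD 0  -> [4]
NEG     -> [-4]
NEG     -> [4]
POP     -> []
LOAD 0  -> [4]
POP     -> []
LOAD 0  -> [4]
LOAD 0  -> [4, 4]
SUB     -> [0]
NEG     -> [0]
PUSH -9 -> [0, -9]
OVER    -> [0, -9, 0]
ROT     -> [-9, 0, 0]
DUP     -> [-9, 0, 0, 0]
LT      -> [-9, 0, 0]
POP     -> [-9, 0]
SUB     -> [-9]
PUSH 12 -> [-9, 12]
STORE 2 -> [-9]
PUSH 3  -> [-9, 3]
POP     -> [-9]
LOAD 2  -> [-9, 12]
SWAP    -> [12, -9]
STORE 1 -> [12]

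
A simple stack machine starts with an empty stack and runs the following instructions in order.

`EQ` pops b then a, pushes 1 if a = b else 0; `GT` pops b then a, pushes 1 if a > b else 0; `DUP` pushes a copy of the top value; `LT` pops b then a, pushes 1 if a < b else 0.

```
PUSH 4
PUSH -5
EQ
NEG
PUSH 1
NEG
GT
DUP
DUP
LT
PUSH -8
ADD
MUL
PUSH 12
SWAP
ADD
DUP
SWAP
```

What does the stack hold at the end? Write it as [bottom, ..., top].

[4, 4]

PUSH 4  : [4]
PUSH -5 : [4, -5]
EQ      : [0]
NEG     : [0]
PUSH 1  : [0, 1]
NEG     : [0, -1]
GT      : [1]
DUP     : [1, 1]
DUP     : [1, 1, 1]
LT      : [1, 0]
PUSH -8 : [1, 0, -8]
ADD     : [1, -8]
MUL     : [-8]
PUSH 12 : [-8, 12]
SWAP    : [12, -8]
ADD     : [4]
DUP     : [4, 4]
SWAP    : [4, 4]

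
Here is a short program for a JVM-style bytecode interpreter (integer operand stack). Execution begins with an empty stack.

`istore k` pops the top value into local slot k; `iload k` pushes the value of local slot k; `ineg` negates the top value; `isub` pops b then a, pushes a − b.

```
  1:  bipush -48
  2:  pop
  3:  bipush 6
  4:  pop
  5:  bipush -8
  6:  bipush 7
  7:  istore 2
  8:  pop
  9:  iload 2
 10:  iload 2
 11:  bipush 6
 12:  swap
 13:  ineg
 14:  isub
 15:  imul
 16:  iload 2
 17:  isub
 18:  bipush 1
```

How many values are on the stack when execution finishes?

2

bipush -48  -48
pop         (empty)
bipush 6    6
pop         (empty)
bipush -8   -8
bipush 7    -8 7
istore 2    -8
pop         (empty)
iload 2     7
iload 2     7 7
bipush 6    7 7 6
swap        7 6 7
ineg        7 6 -7
isub        7 13
imul        91
iload 2     91 7
isub        84
bipush 1    84 1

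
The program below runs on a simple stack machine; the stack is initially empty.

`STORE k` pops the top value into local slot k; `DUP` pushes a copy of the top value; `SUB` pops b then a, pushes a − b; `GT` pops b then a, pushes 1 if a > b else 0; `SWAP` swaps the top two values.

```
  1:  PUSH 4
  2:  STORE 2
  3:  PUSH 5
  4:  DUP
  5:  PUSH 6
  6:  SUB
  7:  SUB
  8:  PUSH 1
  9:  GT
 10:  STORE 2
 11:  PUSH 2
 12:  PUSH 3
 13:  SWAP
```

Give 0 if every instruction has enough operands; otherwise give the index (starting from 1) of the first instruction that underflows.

PUSH 4   [4]
STORE 2  []
PUSH 5   [5]
DUP      [5, 5]
PUSH 6   [5, 5, 6]
SUB      [5, -1]
SUB      [6]
PUSH 1   [6, 1]
GT       [1]
STORE 2  []
PUSH 2   [2]
PUSH 3   [2, 3]
SWAP     [3, 2]

0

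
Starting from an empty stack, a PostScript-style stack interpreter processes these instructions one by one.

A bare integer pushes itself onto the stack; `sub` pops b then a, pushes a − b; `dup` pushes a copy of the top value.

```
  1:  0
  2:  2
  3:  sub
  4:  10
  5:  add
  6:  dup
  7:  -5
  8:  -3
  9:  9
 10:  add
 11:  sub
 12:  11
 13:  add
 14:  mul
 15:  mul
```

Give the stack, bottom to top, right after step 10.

[8, 8, -5, 6]

0    0
2    0 2
sub  -2
10   -2 10
add  8
dup  8 8
-5   8 8 -5
-3   8 8 -5 -3
9    8 8 -5 -3 9
add  8 8 -5 6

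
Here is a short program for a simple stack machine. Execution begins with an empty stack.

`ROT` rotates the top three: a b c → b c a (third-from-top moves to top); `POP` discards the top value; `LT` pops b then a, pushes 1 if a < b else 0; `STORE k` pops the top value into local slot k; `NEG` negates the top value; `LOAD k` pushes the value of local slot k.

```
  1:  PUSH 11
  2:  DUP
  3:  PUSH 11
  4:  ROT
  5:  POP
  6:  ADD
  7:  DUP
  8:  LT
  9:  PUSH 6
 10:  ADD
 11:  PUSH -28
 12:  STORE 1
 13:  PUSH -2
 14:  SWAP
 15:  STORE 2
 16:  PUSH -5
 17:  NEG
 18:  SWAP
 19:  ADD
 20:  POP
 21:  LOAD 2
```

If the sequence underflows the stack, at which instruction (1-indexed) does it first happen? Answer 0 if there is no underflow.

0

PUSH 11   [11]
DUP       [11, 11]
PUSH 11   [11, 11, 11]
ROT       [11, 11, 11]
POP       [11, 11]
ADD       [22]
DUP       [22, 22]
LT        [0]
PUSH 6    [0, 6]
ADD       [6]
PUSH -28  [6, -28]
STORE 1   [6]
PUSH -2   [6, -2]
SWAP      [-2, 6]
STORE 2   [-2]
PUSH -5   [-2, -5]
NEG       [-2, 5]
SWAP      [5, -2]
ADD       [3]
POP       []
LOAD 2    [6]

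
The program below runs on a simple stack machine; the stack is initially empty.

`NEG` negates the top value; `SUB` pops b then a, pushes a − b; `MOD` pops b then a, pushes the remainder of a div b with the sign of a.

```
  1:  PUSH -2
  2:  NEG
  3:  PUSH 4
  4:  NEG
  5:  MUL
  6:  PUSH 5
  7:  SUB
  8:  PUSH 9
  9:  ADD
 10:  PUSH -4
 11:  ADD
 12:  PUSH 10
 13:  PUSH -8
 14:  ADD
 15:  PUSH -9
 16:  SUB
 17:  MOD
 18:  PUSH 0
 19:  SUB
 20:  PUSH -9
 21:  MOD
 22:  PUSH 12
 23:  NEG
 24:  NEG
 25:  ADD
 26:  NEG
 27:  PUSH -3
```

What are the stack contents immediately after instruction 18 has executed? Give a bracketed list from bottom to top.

PUSH -2  [-2]
NEG      [2]
PUSH 4   [2, 4]
NEG      [2, -4]
MUL      [-8]
PUSH 5   [-8, 5]
SUB      [-13]
PUSH 9   [-13, 9]
ADD      [-4]
PUSH -4  [-4, -4]
ADD      [-8]
PUSH 10  [-8, 10]
PUSH -8  [-8, 10, -8]
ADD      [-8, 2]
PUSH -9  [-8, 2, -9]
SUB      [-8, 11]
MOD      [-8]
PUSH 0   [-8, 0]

[-8, 0]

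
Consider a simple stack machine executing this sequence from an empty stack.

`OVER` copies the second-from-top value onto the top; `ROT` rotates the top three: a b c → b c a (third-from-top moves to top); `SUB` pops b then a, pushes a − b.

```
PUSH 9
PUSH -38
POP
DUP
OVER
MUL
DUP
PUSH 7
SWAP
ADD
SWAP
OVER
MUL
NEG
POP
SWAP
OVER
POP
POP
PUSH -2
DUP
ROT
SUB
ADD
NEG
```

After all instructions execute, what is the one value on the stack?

92

PUSH 9   → [9]
PUSH -38 → [9, -38]
POP      → [9]
DUP      → [9, 9]
OVER     → [9, 9, 9]
MUL      → [9, 81]
DUP      → [9, 81, 81]
PUSH 7   → [9, 81, 81, 7]
SWAP     → [9, 81, 7, 81]
ADD      → [9, 81, 88]
SWAP     → [9, 88, 81]
OVER     → [9, 88, 81, 88]
MUL      → [9, 88, 7128]
NEG      → [9, 88, -7128]
POP      → [9, 88]
SWAP     → [88, 9]
OVER     → [88, 9, 88]
POP      → [88, 9]
POP      → [88]
PUSH -2  → [88, -2]
DUP      → [88, -2, -2]
ROT      → [-2, -2, 88]
SUB      → [-2, -90]
ADD      → [-92]
NEG      → [92]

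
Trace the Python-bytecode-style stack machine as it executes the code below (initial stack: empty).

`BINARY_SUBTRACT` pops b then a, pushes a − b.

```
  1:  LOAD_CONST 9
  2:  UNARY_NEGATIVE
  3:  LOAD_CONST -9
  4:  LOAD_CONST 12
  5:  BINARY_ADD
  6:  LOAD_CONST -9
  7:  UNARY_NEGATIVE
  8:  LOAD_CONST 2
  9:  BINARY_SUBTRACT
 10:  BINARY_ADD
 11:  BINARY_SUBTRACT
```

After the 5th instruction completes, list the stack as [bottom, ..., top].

[-9, 3]

LOAD_CONST 9    9
UNARY_NEGATIVE  -9
LOAD_CONST -9   -9 -9
LOAD_CONST 12   -9 -9 12
BINARY_ADD      -9 3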